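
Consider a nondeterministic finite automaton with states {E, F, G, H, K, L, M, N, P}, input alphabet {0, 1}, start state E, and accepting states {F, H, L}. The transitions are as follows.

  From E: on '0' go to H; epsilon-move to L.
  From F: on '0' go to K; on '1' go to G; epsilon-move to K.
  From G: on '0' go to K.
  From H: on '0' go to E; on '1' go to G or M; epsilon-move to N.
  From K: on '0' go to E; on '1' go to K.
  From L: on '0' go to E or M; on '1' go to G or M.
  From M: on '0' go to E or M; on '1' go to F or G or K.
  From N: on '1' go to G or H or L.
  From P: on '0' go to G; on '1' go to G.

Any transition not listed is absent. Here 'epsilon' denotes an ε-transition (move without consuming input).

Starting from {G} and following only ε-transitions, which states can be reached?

{G}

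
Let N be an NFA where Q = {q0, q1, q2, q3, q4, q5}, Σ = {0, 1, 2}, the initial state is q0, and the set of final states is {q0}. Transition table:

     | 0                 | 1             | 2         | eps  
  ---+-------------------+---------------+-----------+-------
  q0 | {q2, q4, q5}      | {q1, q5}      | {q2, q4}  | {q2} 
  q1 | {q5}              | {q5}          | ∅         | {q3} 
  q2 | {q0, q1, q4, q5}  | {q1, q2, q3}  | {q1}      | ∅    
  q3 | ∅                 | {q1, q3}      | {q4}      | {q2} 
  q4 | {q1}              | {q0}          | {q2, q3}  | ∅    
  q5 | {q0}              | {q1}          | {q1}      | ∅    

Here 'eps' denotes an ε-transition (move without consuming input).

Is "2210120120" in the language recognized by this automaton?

Yes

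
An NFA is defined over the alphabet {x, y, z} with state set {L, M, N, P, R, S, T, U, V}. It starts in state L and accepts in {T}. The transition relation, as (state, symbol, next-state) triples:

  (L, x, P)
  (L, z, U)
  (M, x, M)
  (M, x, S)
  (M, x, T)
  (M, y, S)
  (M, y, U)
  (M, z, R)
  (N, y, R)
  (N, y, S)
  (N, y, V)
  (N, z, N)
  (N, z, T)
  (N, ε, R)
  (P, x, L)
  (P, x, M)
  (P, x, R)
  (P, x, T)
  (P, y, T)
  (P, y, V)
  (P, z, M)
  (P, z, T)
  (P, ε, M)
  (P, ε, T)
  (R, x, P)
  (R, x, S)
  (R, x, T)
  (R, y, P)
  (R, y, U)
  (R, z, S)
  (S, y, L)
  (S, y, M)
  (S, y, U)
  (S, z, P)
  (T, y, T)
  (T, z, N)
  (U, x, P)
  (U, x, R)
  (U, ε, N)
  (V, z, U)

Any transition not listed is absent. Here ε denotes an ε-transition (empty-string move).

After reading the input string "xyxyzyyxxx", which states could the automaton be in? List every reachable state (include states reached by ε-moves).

Start in {L}.
Read 'x': {L} → {M, P, T}.
Read 'y': {M, P, T} → {N, R, S, T, U, V}.
Read 'x': {N, R, S, T, U, V} → {M, P, R, S, T}.
Read 'y': {M, P, R, S, T} → {L, M, N, P, R, S, T, U, V}.
Read 'z': {L, M, N, P, R, S, T, U, V} → {M, N, P, R, S, T, U}.
Read 'y': {M, N, P, R, S, T, U} → {L, M, N, P, R, S, T, U, V}.
Read 'y': {L, M, N, P, R, S, T, U, V} → {L, M, N, P, R, S, T, U, V}.
Read 'x': {L, M, N, P, R, S, T, U, V} → {L, M, P, R, S, T}.
Read 'x': {L, M, P, R, S, T} → {L, M, P, R, S, T}.
Read 'x': {L, M, P, R, S, T} → {L, M, P, R, S, T}.

{L, M, P, R, S, T}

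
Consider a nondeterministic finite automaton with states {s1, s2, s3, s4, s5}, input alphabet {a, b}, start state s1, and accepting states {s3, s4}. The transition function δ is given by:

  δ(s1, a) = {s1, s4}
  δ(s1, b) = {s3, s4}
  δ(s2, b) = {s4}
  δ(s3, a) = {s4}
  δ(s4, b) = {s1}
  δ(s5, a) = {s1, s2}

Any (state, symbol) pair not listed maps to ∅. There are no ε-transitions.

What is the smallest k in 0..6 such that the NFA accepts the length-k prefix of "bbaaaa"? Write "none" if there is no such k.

1

Start in {s1}.
Read 'b': s1→{s3, s4}; now {s3, s4}.
None of the earlier sets intersect F, but {s3, s4} does.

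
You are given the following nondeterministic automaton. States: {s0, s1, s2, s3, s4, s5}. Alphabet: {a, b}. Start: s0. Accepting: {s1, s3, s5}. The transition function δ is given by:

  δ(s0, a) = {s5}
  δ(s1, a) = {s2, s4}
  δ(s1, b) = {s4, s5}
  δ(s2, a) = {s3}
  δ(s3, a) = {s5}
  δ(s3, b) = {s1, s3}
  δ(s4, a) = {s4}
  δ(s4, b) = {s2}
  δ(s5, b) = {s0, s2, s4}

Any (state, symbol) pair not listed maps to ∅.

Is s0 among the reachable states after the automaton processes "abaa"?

No

Start in {s0}.
Read 'a': s0→{s5}; now {s5}.
Read 'b': s5→{s0, s2, s4}; now {s0, s2, s4}.
Read 'a': s0→{s5}, s2→{s3}, s4→{s4}; now {s3, s4, s5}.
Read 'a': s3→{s5}, s4→{s4}, s5→∅; now {s4, s5}.
State s0 is not in {s4, s5}.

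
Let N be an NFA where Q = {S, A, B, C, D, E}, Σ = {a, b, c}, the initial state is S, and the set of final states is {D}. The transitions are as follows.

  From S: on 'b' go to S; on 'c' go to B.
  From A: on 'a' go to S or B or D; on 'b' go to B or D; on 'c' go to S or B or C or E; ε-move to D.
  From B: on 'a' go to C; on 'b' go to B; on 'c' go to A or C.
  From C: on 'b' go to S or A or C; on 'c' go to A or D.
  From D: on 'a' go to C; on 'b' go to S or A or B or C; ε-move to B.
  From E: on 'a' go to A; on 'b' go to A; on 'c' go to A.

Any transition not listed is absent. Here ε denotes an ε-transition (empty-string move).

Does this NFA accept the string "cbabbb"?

Yes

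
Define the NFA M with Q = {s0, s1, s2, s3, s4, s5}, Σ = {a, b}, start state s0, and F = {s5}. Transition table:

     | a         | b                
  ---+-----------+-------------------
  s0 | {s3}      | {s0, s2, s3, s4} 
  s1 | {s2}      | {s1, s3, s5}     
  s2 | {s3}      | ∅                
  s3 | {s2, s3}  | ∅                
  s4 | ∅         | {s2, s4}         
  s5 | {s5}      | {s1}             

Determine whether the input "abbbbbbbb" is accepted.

No

Start in {s0}.
Read 'a': {s0} → {s3}.
Read 'b': {s3} → ∅.
The set is empty and remains empty for the remaining 7 symbols.
The final set ∅ contains no accepting state.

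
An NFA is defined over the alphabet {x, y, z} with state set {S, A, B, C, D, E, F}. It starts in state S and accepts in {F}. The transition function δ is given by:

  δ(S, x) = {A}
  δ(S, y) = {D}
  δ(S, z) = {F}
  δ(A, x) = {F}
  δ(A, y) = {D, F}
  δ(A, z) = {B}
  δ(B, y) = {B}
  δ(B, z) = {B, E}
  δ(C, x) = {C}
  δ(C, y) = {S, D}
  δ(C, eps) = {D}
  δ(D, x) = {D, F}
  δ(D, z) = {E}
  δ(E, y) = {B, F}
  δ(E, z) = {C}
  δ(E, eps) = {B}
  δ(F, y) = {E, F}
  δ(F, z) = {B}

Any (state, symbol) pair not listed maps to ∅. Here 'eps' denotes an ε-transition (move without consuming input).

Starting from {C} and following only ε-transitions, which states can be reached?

Begin with {C}.
ε-move C → D; add D.

{C, D}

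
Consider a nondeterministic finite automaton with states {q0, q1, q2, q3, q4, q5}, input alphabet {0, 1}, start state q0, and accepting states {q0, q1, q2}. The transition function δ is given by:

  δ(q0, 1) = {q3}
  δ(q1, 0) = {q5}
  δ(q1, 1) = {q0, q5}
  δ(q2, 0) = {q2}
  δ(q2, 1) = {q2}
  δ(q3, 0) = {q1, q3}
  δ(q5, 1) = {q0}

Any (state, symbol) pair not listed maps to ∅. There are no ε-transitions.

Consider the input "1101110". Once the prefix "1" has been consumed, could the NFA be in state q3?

Start in {q0}.
Read '1': q0→{q3}; now {q3}.
State q3 is in {q3}.

Yes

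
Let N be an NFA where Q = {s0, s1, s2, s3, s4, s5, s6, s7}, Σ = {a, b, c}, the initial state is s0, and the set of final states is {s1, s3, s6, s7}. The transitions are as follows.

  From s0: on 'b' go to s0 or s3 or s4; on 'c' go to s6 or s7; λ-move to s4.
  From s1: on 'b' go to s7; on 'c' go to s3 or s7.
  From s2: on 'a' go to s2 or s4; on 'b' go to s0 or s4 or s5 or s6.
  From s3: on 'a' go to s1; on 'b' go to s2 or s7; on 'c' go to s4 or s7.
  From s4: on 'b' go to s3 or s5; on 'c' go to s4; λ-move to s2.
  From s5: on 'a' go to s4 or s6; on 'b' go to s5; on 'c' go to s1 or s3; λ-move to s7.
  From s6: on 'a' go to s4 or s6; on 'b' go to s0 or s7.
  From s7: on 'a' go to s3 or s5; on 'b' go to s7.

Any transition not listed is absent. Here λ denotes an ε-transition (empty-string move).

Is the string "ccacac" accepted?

Start: ε-closure({s0}) = {s0, s2, s4}.
Read 'c': {s0, s2, s4} → {s2, s4, s6, s7}.
Read 'c': {s2, s4, s6, s7} → {s2, s4}.
Read 'a': {s2, s4} → {s2, s4}.
Read 'c': {s2, s4} → {s2, s4}.
Read 'a': {s2, s4} → {s2, s4}.
Read 'c': {s2, s4} → {s2, s4}.
The final set {s2, s4} contains no accepting state.

No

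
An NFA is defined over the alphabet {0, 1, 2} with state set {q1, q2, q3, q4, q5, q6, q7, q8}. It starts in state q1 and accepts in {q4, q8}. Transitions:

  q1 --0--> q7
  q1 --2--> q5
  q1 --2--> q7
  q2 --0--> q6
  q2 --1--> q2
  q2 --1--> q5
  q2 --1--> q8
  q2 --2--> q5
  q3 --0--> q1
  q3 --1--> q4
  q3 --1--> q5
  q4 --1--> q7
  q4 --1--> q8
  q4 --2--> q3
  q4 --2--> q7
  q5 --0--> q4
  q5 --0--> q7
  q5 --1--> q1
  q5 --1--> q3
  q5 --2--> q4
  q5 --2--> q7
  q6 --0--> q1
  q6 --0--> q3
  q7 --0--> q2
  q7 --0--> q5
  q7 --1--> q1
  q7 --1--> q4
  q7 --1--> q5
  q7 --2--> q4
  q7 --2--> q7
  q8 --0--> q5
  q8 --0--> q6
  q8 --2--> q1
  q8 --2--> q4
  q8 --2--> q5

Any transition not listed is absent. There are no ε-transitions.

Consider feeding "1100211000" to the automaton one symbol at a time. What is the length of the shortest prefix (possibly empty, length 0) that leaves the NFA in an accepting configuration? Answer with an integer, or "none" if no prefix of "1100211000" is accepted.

none

Start in {q1}.
Read '1': q1→∅; now ∅.
The set is empty and remains empty for the remaining 9 symbols.
No reachable set along the way intersects F.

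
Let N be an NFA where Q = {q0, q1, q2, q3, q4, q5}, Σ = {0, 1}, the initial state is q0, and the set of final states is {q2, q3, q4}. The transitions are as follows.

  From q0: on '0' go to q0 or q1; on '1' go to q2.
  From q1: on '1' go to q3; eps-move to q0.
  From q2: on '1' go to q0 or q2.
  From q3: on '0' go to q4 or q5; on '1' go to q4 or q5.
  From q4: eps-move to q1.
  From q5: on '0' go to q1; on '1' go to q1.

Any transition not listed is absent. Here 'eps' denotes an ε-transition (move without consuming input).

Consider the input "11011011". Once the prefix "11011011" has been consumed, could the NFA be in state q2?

Yes

Start in {q0}.
Read '1': q0→{q2}; now {q2}.
Read '1': q2→{q0, q2}; now {q0, q2}.
Read '0': q0→{q0, q1}, q2→∅; now {q0, q1}.
Read '1': q0→{q2}, q1→{q3}; now {q2, q3}.
Read '1': q2→{q0, q2}, q3→{q4, q5}; union {q0, q2, q4, q5}; ε-closure = {q0, q1, q2, q4, q5}.
Read '0': q0→{q0, q1}, q1→∅, q2→∅, q4→∅, q5→{q1}; now {q0, q1}.
Read '1': q0→{q2}, q1→{q3}; now {q2, q3}.
Read '1': q2→{q0, q2}, q3→{q4, q5}; union {q0, q2, q4, q5}; ε-closure = {q0, q1, q2, q4, q5}.
State q2 is in {q0, q1, q2, q4, q5}.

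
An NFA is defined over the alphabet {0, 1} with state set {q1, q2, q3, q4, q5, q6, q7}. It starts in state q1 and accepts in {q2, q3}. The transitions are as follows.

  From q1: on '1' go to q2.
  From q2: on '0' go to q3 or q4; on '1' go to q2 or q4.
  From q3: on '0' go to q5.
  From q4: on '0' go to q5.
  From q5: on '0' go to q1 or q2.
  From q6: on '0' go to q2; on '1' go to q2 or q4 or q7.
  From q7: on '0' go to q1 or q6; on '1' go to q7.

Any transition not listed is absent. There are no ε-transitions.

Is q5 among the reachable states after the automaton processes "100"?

Yes

Start in {q1}.
Read '1': q1→{q2}; now {q2}.
Read '0': q2→{q3, q4}; now {q3, q4}.
Read '0': q3→{q5}, q4→{q5}; now {q5}.
State q5 is in {q5}.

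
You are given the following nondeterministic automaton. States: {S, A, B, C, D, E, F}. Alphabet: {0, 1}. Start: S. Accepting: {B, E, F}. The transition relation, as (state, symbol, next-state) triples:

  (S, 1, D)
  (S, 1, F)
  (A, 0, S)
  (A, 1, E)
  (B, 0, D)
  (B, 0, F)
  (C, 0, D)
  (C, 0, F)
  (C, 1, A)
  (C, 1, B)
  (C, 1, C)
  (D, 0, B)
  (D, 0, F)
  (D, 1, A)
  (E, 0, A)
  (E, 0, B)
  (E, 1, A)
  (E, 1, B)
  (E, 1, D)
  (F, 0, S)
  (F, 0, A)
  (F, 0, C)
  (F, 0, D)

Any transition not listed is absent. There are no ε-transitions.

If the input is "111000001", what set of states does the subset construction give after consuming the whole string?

Start in {S}.
Read '1': {S} → {D, F}.
Read '1': {D, F} → {A}.
Read '1': {A} → {E}.
Read '0': {E} → {A, B}.
Read '0': {A, B} → {S, D, F}.
Read '0': {S, D, F} → {S, A, B, C, D, F}.
Read '0': {S, A, B, C, D, F} → {S, A, B, C, D, F}.
Read '0': {S, A, B, C, D, F} → {S, A, B, C, D, F}.
Read '1': {S, A, B, C, D, F} → {A, B, C, D, E, F}.

{A, B, C, D, E, F}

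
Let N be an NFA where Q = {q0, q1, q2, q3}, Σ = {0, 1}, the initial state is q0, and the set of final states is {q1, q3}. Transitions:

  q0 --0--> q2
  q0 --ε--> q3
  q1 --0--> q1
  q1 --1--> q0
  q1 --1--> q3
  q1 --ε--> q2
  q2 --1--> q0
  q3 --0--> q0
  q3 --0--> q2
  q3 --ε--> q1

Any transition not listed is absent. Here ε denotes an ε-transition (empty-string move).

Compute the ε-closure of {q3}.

Begin with {q3}.
ε-move q3 → q1; add q1.
ε-move q1 → q2; add q2.

{q1, q2, q3}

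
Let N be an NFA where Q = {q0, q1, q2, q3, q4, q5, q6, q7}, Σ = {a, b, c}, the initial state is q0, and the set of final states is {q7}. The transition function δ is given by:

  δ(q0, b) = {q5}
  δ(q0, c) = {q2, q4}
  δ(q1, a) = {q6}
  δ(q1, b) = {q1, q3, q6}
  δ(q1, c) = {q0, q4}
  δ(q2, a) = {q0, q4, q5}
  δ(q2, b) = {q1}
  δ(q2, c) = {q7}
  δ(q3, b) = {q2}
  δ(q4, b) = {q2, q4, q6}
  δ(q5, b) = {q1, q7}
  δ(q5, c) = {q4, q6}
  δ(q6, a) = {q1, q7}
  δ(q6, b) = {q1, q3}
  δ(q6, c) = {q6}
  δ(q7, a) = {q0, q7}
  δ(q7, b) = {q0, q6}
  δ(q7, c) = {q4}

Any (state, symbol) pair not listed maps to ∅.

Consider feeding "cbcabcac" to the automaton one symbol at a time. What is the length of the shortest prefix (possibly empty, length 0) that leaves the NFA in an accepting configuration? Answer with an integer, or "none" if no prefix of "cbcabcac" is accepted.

Start in {q0}.
Read 'c': {q0} → {q2, q4}.
Read 'b': {q2, q4} → {q1, q2, q4, q6}.
Read 'c': {q1, q2, q4, q6} → {q0, q4, q6, q7}.
None of the earlier sets intersect F, but {q0, q4, q6, q7} does.

3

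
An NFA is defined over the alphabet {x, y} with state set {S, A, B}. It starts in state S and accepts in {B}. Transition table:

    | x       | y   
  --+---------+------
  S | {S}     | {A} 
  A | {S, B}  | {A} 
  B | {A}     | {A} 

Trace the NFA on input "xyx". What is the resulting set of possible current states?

{S, B}

Start in {S}.
Read 'x': S→{S}; now {S}.
Read 'y': S→{A}; now {A}.
Read 'x': A→{S, B}; now {S, B}.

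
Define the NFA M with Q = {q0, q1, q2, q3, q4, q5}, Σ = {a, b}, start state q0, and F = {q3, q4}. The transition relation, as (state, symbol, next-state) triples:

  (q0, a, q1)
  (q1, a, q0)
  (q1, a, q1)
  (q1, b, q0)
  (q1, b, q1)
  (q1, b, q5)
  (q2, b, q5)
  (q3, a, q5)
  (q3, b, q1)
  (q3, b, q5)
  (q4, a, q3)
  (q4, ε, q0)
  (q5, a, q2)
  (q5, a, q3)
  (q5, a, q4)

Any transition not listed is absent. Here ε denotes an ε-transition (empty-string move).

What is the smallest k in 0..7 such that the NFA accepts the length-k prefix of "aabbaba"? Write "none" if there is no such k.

5

Start in {q0}.
Read 'a': q0→{q1}; now {q1}.
Read 'a': q1→{q0, q1}; now {q0, q1}.
Read 'b': q0→∅, q1→{q0, q1, q5}; now {q0, q1, q5}.
Read 'b': q0→∅, q1→{q0, q1, q5}, q5→∅; now {q0, q1, q5}.
Read 'a': q0→{q1}, q1→{q0, q1}, q5→{q2, q3, q4}; now {q0, q1, q2, q3, q4}.
None of the earlier sets intersect F, but {q0, q1, q2, q3, q4} does.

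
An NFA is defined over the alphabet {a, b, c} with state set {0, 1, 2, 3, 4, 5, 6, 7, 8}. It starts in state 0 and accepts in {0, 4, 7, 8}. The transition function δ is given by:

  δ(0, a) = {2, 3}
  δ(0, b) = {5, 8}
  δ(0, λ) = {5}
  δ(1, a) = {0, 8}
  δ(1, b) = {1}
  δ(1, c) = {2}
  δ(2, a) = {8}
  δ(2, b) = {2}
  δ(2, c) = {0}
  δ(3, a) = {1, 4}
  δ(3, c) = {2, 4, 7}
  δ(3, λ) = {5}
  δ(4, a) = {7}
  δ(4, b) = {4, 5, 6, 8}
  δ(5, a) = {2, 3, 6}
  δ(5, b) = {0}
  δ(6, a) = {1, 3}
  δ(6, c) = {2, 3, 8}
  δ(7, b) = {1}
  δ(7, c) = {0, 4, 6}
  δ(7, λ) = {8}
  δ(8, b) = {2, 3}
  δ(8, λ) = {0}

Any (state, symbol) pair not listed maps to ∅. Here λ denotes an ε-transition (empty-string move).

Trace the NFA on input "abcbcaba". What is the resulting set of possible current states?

∅

Start: ε-closure({0}) = {0, 5}.
Read 'a': 0→{2, 3}, 5→{2, 3, 6}; union {2, 3, 6}; ε-closure = {2, 3, 5, 6}.
Read 'b': 2→{2}, 3→∅, 5→{0}, 6→∅; union {0, 2}; ε-closure = {0, 2, 5}.
Read 'c': 0→∅, 2→{0}, 5→∅; union {0}; ε-closure = {0, 5}.
Read 'b': 0→{5, 8}, 5→{0}; now {0, 5, 8}.
Read 'c': 0→∅, 5→∅, 8→∅; now ∅.
The set is empty and remains empty for the remaining 3 symbols.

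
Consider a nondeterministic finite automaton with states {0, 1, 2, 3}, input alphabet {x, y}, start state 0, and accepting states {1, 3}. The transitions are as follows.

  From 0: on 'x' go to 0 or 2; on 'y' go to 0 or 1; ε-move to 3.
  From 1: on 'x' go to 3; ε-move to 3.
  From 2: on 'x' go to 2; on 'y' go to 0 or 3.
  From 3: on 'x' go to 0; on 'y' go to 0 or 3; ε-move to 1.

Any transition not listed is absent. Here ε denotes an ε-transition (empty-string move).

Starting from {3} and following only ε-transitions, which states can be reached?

Begin with {3}.
ε-move 3 → 1; add 1.

{1, 3}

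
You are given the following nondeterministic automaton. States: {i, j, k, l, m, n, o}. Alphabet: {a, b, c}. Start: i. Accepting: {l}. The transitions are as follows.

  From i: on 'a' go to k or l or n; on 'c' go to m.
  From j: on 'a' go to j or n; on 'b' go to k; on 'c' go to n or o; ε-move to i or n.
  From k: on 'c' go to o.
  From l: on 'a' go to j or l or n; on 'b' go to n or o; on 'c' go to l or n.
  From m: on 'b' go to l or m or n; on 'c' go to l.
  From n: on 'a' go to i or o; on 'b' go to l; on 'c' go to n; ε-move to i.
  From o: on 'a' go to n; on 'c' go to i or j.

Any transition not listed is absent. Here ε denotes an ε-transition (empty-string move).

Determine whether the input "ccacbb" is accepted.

Yes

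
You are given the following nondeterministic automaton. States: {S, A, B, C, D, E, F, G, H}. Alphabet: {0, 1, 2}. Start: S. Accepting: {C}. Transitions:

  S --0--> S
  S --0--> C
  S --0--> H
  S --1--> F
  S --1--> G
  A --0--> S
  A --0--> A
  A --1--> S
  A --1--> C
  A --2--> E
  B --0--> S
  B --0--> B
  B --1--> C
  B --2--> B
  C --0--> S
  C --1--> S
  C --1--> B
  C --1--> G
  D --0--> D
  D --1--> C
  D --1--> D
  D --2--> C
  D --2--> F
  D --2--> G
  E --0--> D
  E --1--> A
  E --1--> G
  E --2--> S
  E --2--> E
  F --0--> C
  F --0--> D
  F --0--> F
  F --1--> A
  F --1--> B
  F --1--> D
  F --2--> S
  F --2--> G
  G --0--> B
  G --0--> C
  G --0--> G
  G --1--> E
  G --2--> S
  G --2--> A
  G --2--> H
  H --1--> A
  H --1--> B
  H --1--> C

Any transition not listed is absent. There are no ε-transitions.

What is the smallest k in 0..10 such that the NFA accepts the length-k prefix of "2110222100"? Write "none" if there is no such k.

none

Start in {S}.
Read '2': {S} → ∅.
The set is empty and remains empty for the remaining 9 symbols.
No reachable set along the way intersects F.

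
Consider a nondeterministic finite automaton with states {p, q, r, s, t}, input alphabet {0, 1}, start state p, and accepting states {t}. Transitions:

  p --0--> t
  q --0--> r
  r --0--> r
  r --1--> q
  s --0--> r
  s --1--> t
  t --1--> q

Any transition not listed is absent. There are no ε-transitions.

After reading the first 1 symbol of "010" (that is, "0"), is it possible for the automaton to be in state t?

Start in {p}.
Read '0': p→{t}; now {t}.
State t is in {t}.

Yes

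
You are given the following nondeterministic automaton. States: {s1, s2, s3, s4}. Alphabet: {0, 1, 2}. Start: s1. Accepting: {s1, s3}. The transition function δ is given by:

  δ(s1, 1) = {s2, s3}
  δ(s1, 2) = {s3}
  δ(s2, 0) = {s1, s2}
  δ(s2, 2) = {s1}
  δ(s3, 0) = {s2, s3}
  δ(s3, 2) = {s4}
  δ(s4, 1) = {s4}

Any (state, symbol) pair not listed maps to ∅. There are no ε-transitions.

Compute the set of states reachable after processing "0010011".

∅

Start in {s1}.
Read '0': s1→∅; now ∅.
The set is empty and remains empty for the remaining 6 symbols.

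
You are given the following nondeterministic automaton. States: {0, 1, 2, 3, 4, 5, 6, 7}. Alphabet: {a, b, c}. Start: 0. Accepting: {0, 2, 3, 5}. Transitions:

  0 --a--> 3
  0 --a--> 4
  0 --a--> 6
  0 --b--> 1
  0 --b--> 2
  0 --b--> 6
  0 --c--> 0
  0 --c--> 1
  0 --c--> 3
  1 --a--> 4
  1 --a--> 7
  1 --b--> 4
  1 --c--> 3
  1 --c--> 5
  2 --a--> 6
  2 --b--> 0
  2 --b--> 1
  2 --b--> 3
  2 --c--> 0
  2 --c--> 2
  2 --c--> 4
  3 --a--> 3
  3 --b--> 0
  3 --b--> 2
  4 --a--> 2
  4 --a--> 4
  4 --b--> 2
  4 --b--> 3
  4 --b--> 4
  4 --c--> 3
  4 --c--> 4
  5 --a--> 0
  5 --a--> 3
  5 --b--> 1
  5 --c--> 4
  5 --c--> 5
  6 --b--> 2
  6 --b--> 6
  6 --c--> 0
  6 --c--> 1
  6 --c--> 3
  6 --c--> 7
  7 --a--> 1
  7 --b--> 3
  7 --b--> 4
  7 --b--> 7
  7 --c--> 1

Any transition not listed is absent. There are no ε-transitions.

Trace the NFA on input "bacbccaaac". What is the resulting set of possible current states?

{0, 1, 2, 3, 4, 7}

Start in {0}.
Read 'b': 0→{1, 2, 6}; now {1, 2, 6}.
Read 'a': 1→{4, 7}, 2→{6}, 6→∅; now {4, 6, 7}.
Read 'c': 4→{3, 4}, 6→{0, 1, 3, 7}, 7→{1}; now {0, 1, 3, 4, 7}.
Read 'b': 0→{1, 2, 6}, 1→{4}, 3→{0, 2}, 4→{2, 3, 4}, 7→{3, 4, 7}; now {0, 1, 2, 3, 4, 6, 7}.
Read 'c': 0→{0, 1, 3}, 1→{3, 5}, 2→{0, 2, 4}, 3→∅, 4→{3, 4}, 6→{0, 1, 3, 7}, 7→{1}; now {0, 1, 2, 3, 4, 5, 7}.
Read 'c': 0→{0, 1, 3}, 1→{3, 5}, 2→{0, 2, 4}, 3→∅, 4→{3, 4}, 5→{4, 5}, 7→{1}; now {0, 1, 2, 3, 4, 5}.
Read 'a': 0→{3, 4, 6}, 1→{4, 7}, 2→{6}, 3→{3}, 4→{2, 4}, 5→{0, 3}; now {0, 2, 3, 4, 6, 7}.
Read 'a': 0→{3, 4, 6}, 2→{6}, 3→{3}, 4→{2, 4}, 6→∅, 7→{1}; now {1, 2, 3, 4, 6}.
Read 'a': 1→{4, 7}, 2→{6}, 3→{3}, 4→{2, 4}, 6→∅; now {2, 3, 4, 6, 7}.
Read 'c': 2→{0, 2, 4}, 3→∅, 4→{3, 4}, 6→{0, 1, 3, 7}, 7→{1}; now {0, 1, 2, 3, 4, 7}.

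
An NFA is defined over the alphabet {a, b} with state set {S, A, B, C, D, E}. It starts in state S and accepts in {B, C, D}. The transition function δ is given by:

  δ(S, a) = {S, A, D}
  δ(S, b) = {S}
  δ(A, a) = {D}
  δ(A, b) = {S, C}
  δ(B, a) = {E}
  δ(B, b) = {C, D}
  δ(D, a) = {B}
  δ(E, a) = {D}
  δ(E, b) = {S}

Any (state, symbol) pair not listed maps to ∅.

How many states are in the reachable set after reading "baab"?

Start in {S}.
Read 'b': S→{S}; now {S}.
Read 'a': S→{S, A, D}; now {S, A, D}.
Read 'a': S→{S, A, D}, A→{D}, D→{B}; now {S, A, B, D}.
Read 'b': S→{S}, A→{S, C}, B→{C, D}, D→∅; now {S, C, D}.
That set has 3 states.

3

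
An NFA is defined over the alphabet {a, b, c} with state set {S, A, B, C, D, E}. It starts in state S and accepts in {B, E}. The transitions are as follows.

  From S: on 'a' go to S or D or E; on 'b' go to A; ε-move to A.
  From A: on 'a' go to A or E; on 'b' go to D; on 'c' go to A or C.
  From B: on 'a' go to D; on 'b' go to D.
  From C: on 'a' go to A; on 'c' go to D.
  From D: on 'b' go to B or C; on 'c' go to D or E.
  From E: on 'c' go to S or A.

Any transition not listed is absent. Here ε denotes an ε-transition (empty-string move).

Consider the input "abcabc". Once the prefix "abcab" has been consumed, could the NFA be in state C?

Start: ε-closure({S}) = {S, A}.
Read 'a': {S, A} → {S, A, D, E}.
Read 'b': {S, A, D, E} → {A, B, C, D}.
Read 'c': {A, B, C, D} → {A, C, D, E}.
Read 'a': {A, C, D, E} → {A, E}.
Read 'b': {A, E} → {D}.
State C is not in {D}.

No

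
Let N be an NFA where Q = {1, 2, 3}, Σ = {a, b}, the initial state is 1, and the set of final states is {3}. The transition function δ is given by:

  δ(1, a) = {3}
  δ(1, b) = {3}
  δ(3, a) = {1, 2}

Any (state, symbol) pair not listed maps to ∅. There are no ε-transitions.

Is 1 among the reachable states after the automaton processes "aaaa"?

Yes

Start in {1}.
Read 'a': {1} → {3}.
Read 'a': {3} → {1, 2}.
Read 'a': {1, 2} → {3}.
Read 'a': {3} → {1, 2}.
State 1 is in {1, 2}.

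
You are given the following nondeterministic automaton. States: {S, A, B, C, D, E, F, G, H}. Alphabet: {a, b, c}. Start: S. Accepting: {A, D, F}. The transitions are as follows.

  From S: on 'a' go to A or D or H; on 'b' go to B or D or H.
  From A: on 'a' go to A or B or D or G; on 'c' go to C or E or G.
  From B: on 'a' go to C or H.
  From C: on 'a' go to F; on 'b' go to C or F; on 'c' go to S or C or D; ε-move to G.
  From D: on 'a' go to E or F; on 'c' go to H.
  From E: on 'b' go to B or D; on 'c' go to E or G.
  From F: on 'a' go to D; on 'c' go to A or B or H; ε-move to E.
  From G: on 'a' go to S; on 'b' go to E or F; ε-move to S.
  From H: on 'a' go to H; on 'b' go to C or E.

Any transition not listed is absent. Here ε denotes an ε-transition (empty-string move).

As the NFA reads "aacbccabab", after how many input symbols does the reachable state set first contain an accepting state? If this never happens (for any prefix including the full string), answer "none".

1

Start in {S}.
Read 'a': {S} → {A, D, H}.
None of the earlier sets intersect F, but {A, D, H} does.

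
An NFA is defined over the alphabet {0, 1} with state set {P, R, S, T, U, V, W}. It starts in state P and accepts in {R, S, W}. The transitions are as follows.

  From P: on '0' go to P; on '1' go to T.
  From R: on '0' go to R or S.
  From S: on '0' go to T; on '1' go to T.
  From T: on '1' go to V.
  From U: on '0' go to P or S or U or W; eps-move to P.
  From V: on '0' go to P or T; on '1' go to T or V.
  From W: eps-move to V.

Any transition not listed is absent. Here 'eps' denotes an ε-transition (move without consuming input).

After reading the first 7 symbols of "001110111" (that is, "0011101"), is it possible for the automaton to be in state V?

Yes

Start in {P}.
Read '0': P→{P}; now {P}.
Read '0': P→{P}; now {P}.
Read '1': P→{T}; now {T}.
Read '1': T→{V}; now {V}.
Read '1': V→{T, V}; now {T, V}.
Read '0': T→∅, V→{P, T}; now {P, T}.
Read '1': P→{T}, T→{V}; now {T, V}.
State V is in {T, V}.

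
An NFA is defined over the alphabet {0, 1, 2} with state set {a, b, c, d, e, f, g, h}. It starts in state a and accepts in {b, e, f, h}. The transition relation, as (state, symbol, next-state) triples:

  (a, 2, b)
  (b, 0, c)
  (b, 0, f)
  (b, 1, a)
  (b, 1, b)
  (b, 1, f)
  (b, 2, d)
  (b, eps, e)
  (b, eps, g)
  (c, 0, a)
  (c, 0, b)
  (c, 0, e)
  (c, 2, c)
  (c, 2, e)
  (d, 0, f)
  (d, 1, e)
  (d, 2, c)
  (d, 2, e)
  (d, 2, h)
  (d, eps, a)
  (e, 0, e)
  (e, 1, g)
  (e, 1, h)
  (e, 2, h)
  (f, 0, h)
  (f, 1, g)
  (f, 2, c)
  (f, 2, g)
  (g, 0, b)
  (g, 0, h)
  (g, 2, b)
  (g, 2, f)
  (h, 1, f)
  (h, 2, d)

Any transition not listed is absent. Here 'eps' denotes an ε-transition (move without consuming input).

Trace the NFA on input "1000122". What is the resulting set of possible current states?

∅

Start in {a}.
Read '1': a→∅; now ∅.
The set is empty and remains empty for the remaining 6 symbols.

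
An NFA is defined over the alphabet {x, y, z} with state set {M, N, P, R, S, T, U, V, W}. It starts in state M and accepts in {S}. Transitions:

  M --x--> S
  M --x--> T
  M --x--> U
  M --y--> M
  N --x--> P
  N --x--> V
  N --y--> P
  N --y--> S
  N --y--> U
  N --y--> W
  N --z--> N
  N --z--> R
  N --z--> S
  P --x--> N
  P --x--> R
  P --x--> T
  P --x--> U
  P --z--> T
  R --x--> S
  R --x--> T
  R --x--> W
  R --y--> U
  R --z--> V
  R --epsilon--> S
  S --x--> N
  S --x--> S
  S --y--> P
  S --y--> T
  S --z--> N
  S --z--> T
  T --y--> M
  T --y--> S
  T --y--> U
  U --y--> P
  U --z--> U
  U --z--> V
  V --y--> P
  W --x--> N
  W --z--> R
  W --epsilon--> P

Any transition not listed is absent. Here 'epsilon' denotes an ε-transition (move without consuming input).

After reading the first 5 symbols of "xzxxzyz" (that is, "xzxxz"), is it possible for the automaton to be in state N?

Start in {M}.
Read 'x': M→{S, T, U}; now {S, T, U}.
Read 'z': S→{N, T}, T→∅, U→{U, V}; now {N, T, U, V}.
Read 'x': N→{P, V}, T→∅, U→∅, V→∅; now {P, V}.
Read 'x': P→{N, R, T, U}, V→∅; union {N, R, T, U}; ε-closure = {N, R, S, T, U}.
Read 'z': N→{N, R, S}, R→{V}, S→{N, T}, T→∅, U→{U, V}; now {N, R, S, T, U, V}.
State N is in {N, R, S, T, U, V}.

Yes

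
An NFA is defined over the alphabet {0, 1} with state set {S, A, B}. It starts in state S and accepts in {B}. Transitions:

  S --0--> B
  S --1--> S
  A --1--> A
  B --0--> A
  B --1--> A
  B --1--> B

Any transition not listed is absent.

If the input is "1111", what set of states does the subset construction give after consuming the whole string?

Start in {S}.
Read '1': S→{S}; now {S}.
Read '1': S→{S}; now {S}.
Read '1': S→{S}; now {S}.
Read '1': S→{S}; now {S}.

{S}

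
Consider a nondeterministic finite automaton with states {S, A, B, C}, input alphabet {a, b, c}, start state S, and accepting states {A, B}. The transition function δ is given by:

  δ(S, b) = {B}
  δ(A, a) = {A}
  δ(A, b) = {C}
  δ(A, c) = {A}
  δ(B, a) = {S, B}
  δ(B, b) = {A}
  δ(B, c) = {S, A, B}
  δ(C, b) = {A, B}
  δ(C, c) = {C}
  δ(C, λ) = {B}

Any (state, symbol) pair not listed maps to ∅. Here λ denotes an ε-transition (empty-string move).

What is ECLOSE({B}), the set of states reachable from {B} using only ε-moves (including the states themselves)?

{B}

Begin with {B}.
No ε-moves leave this set, so the closure equals the set itself.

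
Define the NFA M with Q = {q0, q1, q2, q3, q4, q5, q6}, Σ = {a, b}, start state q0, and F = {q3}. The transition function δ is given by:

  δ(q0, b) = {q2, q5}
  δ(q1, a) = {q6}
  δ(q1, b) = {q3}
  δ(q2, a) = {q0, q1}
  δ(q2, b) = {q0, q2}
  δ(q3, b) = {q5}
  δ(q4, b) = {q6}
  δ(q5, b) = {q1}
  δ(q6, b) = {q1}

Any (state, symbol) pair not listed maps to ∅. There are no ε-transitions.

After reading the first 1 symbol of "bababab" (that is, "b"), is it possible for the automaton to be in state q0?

Start in {q0}.
Read 'b': q0→{q2, q5}; now {q2, q5}.
State q0 is not in {q2, q5}.

No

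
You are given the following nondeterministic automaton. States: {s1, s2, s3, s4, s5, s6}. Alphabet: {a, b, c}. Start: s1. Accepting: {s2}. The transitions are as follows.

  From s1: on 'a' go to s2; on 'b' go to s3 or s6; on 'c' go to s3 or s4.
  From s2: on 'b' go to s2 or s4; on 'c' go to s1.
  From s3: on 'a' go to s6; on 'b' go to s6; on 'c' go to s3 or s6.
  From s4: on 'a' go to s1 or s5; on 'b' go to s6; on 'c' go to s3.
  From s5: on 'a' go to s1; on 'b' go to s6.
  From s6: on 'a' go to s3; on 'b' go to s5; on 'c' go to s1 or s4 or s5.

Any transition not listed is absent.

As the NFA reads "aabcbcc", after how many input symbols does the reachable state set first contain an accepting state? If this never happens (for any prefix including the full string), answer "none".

1

Start in {s1}.
Read 'a': s1→{s2}; now {s2}.
None of the earlier sets intersect F, but {s2} does.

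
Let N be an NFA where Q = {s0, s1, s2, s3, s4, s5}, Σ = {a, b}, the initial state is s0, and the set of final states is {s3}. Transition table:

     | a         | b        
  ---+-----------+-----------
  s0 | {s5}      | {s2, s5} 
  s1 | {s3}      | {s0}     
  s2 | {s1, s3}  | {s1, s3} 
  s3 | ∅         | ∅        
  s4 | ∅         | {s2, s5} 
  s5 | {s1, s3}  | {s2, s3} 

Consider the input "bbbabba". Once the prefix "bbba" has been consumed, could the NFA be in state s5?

Start in {s0}.
Read 'b': {s0} → {s2, s5}.
Read 'b': {s2, s5} → {s1, s2, s3}.
Read 'b': {s1, s2, s3} → {s0, s1, s3}.
Read 'a': {s0, s1, s3} → {s3, s5}.
State s5 is in {s3, s5}.

Yes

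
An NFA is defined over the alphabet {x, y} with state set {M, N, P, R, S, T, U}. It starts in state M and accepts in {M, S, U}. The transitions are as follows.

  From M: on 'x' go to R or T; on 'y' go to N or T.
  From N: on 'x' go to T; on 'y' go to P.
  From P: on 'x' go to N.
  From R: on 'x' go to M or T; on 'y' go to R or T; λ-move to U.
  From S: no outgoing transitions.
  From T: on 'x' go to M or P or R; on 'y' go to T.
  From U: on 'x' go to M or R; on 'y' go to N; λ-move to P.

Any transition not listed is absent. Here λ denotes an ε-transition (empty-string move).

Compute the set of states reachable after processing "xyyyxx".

Start in {M}.
Read 'x': {M} → {P, R, T, U}.
Read 'y': {P, R, T, U} → {N, P, R, T, U}.
Read 'y': {N, P, R, T, U} → {N, P, R, T, U}.
Read 'y': {N, P, R, T, U} → {N, P, R, T, U}.
Read 'x': {N, P, R, T, U} → {M, N, P, R, T, U}.
Read 'x': {M, N, P, R, T, U} → {M, N, P, R, T, U}.

{M, N, P, R, T, U}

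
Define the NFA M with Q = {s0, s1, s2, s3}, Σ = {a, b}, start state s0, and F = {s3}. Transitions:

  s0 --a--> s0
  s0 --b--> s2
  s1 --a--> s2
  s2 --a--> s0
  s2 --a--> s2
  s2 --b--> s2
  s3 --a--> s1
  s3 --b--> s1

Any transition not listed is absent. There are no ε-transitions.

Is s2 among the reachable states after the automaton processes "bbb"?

Yes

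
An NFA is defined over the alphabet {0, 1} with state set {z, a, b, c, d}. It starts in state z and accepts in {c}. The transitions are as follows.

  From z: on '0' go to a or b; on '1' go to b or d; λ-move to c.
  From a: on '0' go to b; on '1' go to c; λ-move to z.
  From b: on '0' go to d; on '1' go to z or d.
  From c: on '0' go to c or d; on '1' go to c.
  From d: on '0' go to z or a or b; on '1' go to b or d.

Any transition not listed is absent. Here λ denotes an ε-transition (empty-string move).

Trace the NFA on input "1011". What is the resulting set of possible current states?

Start: ε-closure({z}) = {z, c}.
Read '1': z→{b, d}, c→{c}; now {b, c, d}.
Read '0': b→{d}, c→{c, d}, d→{z, a, b}; now {z, a, b, c, d}.
Read '1': z→{b, d}, a→{c}, b→{z, d}, c→{c}, d→{b, d}; now {z, b, c, d}.
Read '1': z→{b, d}, b→{z, d}, c→{c}, d→{b, d}; now {z, b, c, d}.

{z, b, c, d}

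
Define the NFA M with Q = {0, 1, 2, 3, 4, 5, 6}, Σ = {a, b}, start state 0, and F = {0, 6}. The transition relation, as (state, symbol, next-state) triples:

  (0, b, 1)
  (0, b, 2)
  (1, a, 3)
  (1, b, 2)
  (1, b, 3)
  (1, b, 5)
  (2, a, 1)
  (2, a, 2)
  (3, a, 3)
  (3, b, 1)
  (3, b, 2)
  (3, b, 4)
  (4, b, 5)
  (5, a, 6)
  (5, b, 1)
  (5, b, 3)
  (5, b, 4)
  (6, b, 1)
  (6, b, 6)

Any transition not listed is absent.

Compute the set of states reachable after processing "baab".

Start in {0}.
Read 'b': 0→{1, 2}; now {1, 2}.
Read 'a': 1→{3}, 2→{1, 2}; now {1, 2, 3}.
Read 'a': 1→{3}, 2→{1, 2}, 3→{3}; now {1, 2, 3}.
Read 'b': 1→{2, 3, 5}, 2→∅, 3→{1, 2, 4}; now {1, 2, 3, 4, 5}.

{1, 2, 3, 4, 5}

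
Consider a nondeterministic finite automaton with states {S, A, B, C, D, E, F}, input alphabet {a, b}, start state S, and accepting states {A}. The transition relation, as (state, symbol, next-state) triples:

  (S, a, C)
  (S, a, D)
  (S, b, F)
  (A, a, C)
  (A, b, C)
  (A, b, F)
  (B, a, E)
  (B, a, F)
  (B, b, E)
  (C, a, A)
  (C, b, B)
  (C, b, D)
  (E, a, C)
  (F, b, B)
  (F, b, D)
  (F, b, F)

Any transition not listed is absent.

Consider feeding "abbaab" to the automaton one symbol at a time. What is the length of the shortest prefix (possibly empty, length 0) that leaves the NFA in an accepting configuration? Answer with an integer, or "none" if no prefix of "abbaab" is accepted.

Start in {S}.
Read 'a': S→{C, D}; now {C, D}.
Read 'b': C→{B, D}, D→∅; now {B, D}.
Read 'b': B→{E}, D→∅; now {E}.
Read 'a': E→{C}; now {C}.
Read 'a': C→{A}; now {A}.
None of the earlier sets intersect F, but {A} does.

5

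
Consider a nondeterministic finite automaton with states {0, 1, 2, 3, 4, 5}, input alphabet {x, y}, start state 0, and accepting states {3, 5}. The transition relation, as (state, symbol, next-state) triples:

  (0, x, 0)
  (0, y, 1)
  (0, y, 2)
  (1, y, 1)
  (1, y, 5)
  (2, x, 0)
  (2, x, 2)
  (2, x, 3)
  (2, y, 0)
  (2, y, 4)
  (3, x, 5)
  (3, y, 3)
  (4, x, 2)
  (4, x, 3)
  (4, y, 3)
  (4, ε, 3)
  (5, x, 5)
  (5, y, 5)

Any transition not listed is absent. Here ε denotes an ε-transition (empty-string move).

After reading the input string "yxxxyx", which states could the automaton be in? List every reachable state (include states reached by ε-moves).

Start in {0}.
Read 'y': 0→{1, 2}; now {1, 2}.
Read 'x': 1→∅, 2→{0, 2, 3}; now {0, 2, 3}.
Read 'x': 0→{0}, 2→{0, 2, 3}, 3→{5}; now {0, 2, 3, 5}.
Read 'x': 0→{0}, 2→{0, 2, 3}, 3→{5}, 5→{5}; now {0, 2, 3, 5}.
Read 'y': 0→{1, 2}, 2→{0, 4}, 3→{3}, 5→{5}; now {0, 1, 2, 3, 4, 5}.
Read 'x': 0→{0}, 1→∅, 2→{0, 2, 3}, 3→{5}, 4→{2, 3}, 5→{5}; now {0, 2, 3, 5}.

{0, 2, 3, 5}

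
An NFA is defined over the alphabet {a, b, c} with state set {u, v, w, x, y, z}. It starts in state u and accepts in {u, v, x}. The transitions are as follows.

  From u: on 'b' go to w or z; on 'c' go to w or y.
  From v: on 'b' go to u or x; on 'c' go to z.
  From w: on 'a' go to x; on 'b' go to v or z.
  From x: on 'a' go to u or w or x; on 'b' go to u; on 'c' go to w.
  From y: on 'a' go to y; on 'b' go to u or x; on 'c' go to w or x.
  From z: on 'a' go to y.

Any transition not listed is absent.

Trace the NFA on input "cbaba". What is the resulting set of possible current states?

{u, w, x, y}

Start in {u}.
Read 'c': {u} → {w, y}.
Read 'b': {w, y} → {u, v, x, z}.
Read 'a': {u, v, x, z} → {u, w, x, y}.
Read 'b': {u, w, x, y} → {u, v, w, x, z}.
Read 'a': {u, v, w, x, z} → {u, w, x, y}.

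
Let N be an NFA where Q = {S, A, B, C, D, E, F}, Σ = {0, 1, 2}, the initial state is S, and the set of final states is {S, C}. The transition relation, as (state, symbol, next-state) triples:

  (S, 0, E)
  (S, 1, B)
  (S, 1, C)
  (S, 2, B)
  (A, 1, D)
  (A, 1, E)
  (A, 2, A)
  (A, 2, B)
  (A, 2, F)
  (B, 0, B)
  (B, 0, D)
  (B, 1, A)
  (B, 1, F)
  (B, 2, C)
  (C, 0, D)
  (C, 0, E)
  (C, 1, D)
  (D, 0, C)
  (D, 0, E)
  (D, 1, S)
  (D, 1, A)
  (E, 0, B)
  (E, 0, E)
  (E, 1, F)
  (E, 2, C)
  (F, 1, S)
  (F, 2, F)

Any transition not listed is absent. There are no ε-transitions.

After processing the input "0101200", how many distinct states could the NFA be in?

Start in {S}.
Read '0': S→{E}; now {E}.
Read '1': E→{F}; now {F}.
Read '0': F→∅; now ∅.
The set is empty and remains empty for the remaining 4 symbols.
That set has 0 states.

0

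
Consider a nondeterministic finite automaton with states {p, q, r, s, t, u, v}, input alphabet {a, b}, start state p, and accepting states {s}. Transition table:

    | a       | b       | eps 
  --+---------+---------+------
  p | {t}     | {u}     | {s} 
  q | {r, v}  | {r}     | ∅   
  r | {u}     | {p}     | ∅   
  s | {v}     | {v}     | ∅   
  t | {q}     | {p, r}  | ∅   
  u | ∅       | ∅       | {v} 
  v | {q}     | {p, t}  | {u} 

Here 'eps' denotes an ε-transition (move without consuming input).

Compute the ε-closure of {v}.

{u, v}

Begin with {v}.
ε-move v → u; add u.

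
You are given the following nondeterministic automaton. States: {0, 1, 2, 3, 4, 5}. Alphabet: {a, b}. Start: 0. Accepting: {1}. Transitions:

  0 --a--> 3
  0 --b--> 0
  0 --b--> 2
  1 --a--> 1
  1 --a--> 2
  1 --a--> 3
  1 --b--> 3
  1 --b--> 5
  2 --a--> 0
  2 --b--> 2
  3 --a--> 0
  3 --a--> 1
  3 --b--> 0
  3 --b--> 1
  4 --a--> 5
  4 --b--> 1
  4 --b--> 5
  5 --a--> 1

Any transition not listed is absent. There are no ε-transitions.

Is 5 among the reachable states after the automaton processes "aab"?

Start in {0}.
Read 'a': 0→{3}; now {3}.
Read 'a': 3→{0, 1}; now {0, 1}.
Read 'b': 0→{0, 2}, 1→{3, 5}; now {0, 2, 3, 5}.
State 5 is in {0, 2, 3, 5}.

Yes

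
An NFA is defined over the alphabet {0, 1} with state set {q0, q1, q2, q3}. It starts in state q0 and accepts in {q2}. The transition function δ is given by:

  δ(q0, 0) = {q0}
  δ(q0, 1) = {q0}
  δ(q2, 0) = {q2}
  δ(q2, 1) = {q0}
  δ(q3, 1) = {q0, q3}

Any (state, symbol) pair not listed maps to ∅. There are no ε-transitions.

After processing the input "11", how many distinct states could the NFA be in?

1

Start in {q0}.
Read '1': q0→{q0}; now {q0}.
Read '1': q0→{q0}; now {q0}.
That set has 1 state.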